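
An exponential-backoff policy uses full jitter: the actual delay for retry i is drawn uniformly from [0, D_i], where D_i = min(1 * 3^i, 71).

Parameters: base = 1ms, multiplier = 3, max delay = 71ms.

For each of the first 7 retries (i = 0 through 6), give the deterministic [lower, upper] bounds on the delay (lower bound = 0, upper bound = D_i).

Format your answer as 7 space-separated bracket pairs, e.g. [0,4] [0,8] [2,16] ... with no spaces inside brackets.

Answer: [0,1] [0,3] [0,9] [0,27] [0,71] [0,71] [0,71]

Derivation:
Computing bounds per retry:
  i=0: D_i=min(1*3^0,71)=1, bounds=[0,1]
  i=1: D_i=min(1*3^1,71)=3, bounds=[0,3]
  i=2: D_i=min(1*3^2,71)=9, bounds=[0,9]
  i=3: D_i=min(1*3^3,71)=27, bounds=[0,27]
  i=4: D_i=min(1*3^4,71)=71, bounds=[0,71]
  i=5: D_i=min(1*3^5,71)=71, bounds=[0,71]
  i=6: D_i=min(1*3^6,71)=71, bounds=[0,71]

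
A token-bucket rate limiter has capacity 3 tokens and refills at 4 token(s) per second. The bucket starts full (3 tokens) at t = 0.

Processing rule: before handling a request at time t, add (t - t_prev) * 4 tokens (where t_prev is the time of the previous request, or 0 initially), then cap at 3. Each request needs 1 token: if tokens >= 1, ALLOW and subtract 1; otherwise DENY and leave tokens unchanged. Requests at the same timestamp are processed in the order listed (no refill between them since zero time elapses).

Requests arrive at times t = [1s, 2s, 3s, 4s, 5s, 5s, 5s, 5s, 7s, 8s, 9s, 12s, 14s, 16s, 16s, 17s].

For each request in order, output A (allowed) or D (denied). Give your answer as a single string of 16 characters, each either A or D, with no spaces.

Simulating step by step:
  req#1 t=1s: ALLOW
  req#2 t=2s: ALLOW
  req#3 t=3s: ALLOW
  req#4 t=4s: ALLOW
  req#5 t=5s: ALLOW
  req#6 t=5s: ALLOW
  req#7 t=5s: ALLOW
  req#8 t=5s: DENY
  req#9 t=7s: ALLOW
  req#10 t=8s: ALLOW
  req#11 t=9s: ALLOW
  req#12 t=12s: ALLOW
  req#13 t=14s: ALLOW
  req#14 t=16s: ALLOW
  req#15 t=16s: ALLOW
  req#16 t=17s: ALLOW

Answer: AAAAAAADAAAAAAAA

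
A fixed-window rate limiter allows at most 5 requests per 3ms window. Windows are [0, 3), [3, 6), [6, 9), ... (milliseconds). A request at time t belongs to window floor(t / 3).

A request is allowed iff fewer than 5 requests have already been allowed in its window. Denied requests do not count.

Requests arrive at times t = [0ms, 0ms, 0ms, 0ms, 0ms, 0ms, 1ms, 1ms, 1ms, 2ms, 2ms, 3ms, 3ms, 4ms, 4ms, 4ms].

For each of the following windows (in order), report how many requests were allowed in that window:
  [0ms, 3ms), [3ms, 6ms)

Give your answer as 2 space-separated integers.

Answer: 5 5

Derivation:
Processing requests:
  req#1 t=0ms (window 0): ALLOW
  req#2 t=0ms (window 0): ALLOW
  req#3 t=0ms (window 0): ALLOW
  req#4 t=0ms (window 0): ALLOW
  req#5 t=0ms (window 0): ALLOW
  req#6 t=0ms (window 0): DENY
  req#7 t=1ms (window 0): DENY
  req#8 t=1ms (window 0): DENY
  req#9 t=1ms (window 0): DENY
  req#10 t=2ms (window 0): DENY
  req#11 t=2ms (window 0): DENY
  req#12 t=3ms (window 1): ALLOW
  req#13 t=3ms (window 1): ALLOW
  req#14 t=4ms (window 1): ALLOW
  req#15 t=4ms (window 1): ALLOW
  req#16 t=4ms (window 1): ALLOW

Allowed counts by window: 5 5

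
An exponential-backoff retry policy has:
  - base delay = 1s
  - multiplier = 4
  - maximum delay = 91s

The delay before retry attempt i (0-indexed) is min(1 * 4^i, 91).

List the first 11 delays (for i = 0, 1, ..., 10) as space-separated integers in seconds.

Answer: 1 4 16 64 91 91 91 91 91 91 91

Derivation:
Computing each delay:
  i=0: min(1*4^0, 91) = 1
  i=1: min(1*4^1, 91) = 4
  i=2: min(1*4^2, 91) = 16
  i=3: min(1*4^3, 91) = 64
  i=4: min(1*4^4, 91) = 91
  i=5: min(1*4^5, 91) = 91
  i=6: min(1*4^6, 91) = 91
  i=7: min(1*4^7, 91) = 91
  i=8: min(1*4^8, 91) = 91
  i=9: min(1*4^9, 91) = 91
  i=10: min(1*4^10, 91) = 91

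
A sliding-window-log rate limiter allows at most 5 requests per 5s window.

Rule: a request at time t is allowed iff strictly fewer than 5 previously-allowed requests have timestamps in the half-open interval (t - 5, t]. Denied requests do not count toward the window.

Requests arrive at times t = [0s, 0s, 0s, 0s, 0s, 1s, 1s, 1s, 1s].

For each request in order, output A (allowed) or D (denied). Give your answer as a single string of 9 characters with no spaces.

Answer: AAAAADDDD

Derivation:
Tracking allowed requests in the window:
  req#1 t=0s: ALLOW
  req#2 t=0s: ALLOW
  req#3 t=0s: ALLOW
  req#4 t=0s: ALLOW
  req#5 t=0s: ALLOW
  req#6 t=1s: DENY
  req#7 t=1s: DENY
  req#8 t=1s: DENY
  req#9 t=1s: DENY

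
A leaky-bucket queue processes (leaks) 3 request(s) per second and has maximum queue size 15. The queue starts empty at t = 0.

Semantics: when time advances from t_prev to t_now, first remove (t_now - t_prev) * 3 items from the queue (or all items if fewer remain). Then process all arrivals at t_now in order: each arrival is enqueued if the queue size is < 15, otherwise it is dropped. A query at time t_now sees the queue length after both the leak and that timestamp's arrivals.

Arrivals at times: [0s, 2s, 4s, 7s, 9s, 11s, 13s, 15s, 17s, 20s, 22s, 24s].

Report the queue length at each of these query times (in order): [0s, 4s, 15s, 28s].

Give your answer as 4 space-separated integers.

Answer: 1 1 1 0

Derivation:
Queue lengths at query times:
  query t=0s: backlog = 1
  query t=4s: backlog = 1
  query t=15s: backlog = 1
  query t=28s: backlog = 0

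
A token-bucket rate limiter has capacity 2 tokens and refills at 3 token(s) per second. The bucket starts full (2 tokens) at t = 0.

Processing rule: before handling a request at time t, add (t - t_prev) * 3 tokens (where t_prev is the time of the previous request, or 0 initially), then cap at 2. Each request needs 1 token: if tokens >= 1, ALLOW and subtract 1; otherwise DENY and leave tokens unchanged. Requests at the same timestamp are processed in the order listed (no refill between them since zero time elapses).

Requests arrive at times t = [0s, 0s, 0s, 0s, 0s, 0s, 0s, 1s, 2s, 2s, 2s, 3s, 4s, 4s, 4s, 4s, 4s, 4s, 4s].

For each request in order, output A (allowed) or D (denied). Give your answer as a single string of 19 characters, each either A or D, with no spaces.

Simulating step by step:
  req#1 t=0s: ALLOW
  req#2 t=0s: ALLOW
  req#3 t=0s: DENY
  req#4 t=0s: DENY
  req#5 t=0s: DENY
  req#6 t=0s: DENY
  req#7 t=0s: DENY
  req#8 t=1s: ALLOW
  req#9 t=2s: ALLOW
  req#10 t=2s: ALLOW
  req#11 t=2s: DENY
  req#12 t=3s: ALLOW
  req#13 t=4s: ALLOW
  req#14 t=4s: ALLOW
  req#15 t=4s: DENY
  req#16 t=4s: DENY
  req#17 t=4s: DENY
  req#18 t=4s: DENY
  req#19 t=4s: DENY

Answer: AADDDDDAAADAAADDDDD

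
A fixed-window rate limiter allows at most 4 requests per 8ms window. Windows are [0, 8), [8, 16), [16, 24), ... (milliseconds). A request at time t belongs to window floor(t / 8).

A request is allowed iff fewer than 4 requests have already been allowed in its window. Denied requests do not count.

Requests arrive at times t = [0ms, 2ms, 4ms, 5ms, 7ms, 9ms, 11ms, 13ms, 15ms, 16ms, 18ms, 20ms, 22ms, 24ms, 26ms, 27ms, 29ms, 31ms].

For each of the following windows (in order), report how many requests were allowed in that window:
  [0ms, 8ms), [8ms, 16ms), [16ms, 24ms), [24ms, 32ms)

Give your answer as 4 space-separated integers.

Answer: 4 4 4 4

Derivation:
Processing requests:
  req#1 t=0ms (window 0): ALLOW
  req#2 t=2ms (window 0): ALLOW
  req#3 t=4ms (window 0): ALLOW
  req#4 t=5ms (window 0): ALLOW
  req#5 t=7ms (window 0): DENY
  req#6 t=9ms (window 1): ALLOW
  req#7 t=11ms (window 1): ALLOW
  req#8 t=13ms (window 1): ALLOW
  req#9 t=15ms (window 1): ALLOW
  req#10 t=16ms (window 2): ALLOW
  req#11 t=18ms (window 2): ALLOW
  req#12 t=20ms (window 2): ALLOW
  req#13 t=22ms (window 2): ALLOW
  req#14 t=24ms (window 3): ALLOW
  req#15 t=26ms (window 3): ALLOW
  req#16 t=27ms (window 3): ALLOW
  req#17 t=29ms (window 3): ALLOW
  req#18 t=31ms (window 3): DENY

Allowed counts by window: 4 4 4 4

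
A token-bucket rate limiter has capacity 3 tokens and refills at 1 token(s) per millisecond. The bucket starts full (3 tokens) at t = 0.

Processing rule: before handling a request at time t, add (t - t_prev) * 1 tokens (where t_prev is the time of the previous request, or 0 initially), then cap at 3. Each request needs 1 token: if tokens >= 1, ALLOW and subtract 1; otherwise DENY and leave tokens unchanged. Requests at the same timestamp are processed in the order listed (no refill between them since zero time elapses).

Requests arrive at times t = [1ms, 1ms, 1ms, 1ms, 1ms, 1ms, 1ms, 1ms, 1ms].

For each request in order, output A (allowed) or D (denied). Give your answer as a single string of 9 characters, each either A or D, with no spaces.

Answer: AAADDDDDD

Derivation:
Simulating step by step:
  req#1 t=1ms: ALLOW
  req#2 t=1ms: ALLOW
  req#3 t=1ms: ALLOW
  req#4 t=1ms: DENY
  req#5 t=1ms: DENY
  req#6 t=1ms: DENY
  req#7 t=1ms: DENY
  req#8 t=1ms: DENY
  req#9 t=1ms: DENY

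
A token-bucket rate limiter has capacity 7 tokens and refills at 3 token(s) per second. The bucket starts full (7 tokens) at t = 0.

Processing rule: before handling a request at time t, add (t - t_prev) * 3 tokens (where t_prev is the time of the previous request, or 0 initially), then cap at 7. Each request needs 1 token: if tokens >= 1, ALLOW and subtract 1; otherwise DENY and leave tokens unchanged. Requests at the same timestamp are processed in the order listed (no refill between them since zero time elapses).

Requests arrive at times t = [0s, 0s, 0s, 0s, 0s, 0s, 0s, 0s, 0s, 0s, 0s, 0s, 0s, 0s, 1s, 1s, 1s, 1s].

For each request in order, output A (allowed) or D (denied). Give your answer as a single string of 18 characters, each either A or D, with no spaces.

Simulating step by step:
  req#1 t=0s: ALLOW
  req#2 t=0s: ALLOW
  req#3 t=0s: ALLOW
  req#4 t=0s: ALLOW
  req#5 t=0s: ALLOW
  req#6 t=0s: ALLOW
  req#7 t=0s: ALLOW
  req#8 t=0s: DENY
  req#9 t=0s: DENY
  req#10 t=0s: DENY
  req#11 t=0s: DENY
  req#12 t=0s: DENY
  req#13 t=0s: DENY
  req#14 t=0s: DENY
  req#15 t=1s: ALLOW
  req#16 t=1s: ALLOW
  req#17 t=1s: ALLOW
  req#18 t=1s: DENY

Answer: AAAAAAADDDDDDDAAAD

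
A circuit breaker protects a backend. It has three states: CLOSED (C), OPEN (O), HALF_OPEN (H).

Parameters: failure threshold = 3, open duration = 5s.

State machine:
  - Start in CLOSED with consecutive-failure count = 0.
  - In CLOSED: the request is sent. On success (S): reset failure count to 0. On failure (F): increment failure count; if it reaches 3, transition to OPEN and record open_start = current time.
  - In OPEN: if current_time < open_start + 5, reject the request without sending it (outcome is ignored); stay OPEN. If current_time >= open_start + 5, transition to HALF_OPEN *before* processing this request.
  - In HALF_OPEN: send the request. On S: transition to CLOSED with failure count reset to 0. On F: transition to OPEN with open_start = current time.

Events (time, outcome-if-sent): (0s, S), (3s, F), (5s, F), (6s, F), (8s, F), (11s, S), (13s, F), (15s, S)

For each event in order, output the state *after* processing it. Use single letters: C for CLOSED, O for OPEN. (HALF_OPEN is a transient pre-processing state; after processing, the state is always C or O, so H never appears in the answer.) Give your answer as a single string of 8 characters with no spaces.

Answer: CCCOOCCC

Derivation:
State after each event:
  event#1 t=0s outcome=S: state=CLOSED
  event#2 t=3s outcome=F: state=CLOSED
  event#3 t=5s outcome=F: state=CLOSED
  event#4 t=6s outcome=F: state=OPEN
  event#5 t=8s outcome=F: state=OPEN
  event#6 t=11s outcome=S: state=CLOSED
  event#7 t=13s outcome=F: state=CLOSED
  event#8 t=15s outcome=S: state=CLOSED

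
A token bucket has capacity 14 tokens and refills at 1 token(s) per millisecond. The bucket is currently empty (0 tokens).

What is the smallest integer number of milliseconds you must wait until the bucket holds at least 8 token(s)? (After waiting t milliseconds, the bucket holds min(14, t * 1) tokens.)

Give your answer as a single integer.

Answer: 8

Derivation:
Need t * 1 >= 8, so t >= 8/1.
Smallest integer t = ceil(8/1) = 8.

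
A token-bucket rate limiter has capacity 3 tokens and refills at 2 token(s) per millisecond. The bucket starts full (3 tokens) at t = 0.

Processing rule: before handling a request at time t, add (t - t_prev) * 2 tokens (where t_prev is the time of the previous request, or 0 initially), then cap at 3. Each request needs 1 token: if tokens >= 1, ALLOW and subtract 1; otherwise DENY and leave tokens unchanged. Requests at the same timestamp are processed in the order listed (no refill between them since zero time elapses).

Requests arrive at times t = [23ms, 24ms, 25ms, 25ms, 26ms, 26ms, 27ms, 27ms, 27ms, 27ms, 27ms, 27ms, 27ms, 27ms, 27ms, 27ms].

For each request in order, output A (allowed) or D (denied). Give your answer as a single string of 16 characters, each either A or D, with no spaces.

Simulating step by step:
  req#1 t=23ms: ALLOW
  req#2 t=24ms: ALLOW
  req#3 t=25ms: ALLOW
  req#4 t=25ms: ALLOW
  req#5 t=26ms: ALLOW
  req#6 t=26ms: ALLOW
  req#7 t=27ms: ALLOW
  req#8 t=27ms: ALLOW
  req#9 t=27ms: ALLOW
  req#10 t=27ms: DENY
  req#11 t=27ms: DENY
  req#12 t=27ms: DENY
  req#13 t=27ms: DENY
  req#14 t=27ms: DENY
  req#15 t=27ms: DENY
  req#16 t=27ms: DENY

Answer: AAAAAAAAADDDDDDD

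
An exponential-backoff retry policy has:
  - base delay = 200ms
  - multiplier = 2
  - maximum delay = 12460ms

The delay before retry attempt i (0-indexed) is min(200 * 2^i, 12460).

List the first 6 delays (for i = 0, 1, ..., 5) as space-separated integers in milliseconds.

Computing each delay:
  i=0: min(200*2^0, 12460) = 200
  i=1: min(200*2^1, 12460) = 400
  i=2: min(200*2^2, 12460) = 800
  i=3: min(200*2^3, 12460) = 1600
  i=4: min(200*2^4, 12460) = 3200
  i=5: min(200*2^5, 12460) = 6400

Answer: 200 400 800 1600 3200 6400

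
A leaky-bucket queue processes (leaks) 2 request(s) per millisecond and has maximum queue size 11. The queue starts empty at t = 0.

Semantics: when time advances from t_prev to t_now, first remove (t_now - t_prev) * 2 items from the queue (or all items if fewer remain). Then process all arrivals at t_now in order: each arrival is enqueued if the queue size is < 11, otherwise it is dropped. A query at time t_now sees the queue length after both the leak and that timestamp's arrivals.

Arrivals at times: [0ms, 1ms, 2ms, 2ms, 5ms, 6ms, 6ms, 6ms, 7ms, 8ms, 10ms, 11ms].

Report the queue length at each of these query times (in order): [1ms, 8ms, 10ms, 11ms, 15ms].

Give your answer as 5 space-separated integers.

Answer: 1 1 1 1 0

Derivation:
Queue lengths at query times:
  query t=1ms: backlog = 1
  query t=8ms: backlog = 1
  query t=10ms: backlog = 1
  query t=11ms: backlog = 1
  query t=15ms: backlog = 0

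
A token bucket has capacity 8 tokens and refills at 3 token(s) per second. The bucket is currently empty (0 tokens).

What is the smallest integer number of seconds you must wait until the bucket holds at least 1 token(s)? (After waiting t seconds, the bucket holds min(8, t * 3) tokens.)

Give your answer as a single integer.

Need t * 3 >= 1, so t >= 1/3.
Smallest integer t = ceil(1/3) = 1.

Answer: 1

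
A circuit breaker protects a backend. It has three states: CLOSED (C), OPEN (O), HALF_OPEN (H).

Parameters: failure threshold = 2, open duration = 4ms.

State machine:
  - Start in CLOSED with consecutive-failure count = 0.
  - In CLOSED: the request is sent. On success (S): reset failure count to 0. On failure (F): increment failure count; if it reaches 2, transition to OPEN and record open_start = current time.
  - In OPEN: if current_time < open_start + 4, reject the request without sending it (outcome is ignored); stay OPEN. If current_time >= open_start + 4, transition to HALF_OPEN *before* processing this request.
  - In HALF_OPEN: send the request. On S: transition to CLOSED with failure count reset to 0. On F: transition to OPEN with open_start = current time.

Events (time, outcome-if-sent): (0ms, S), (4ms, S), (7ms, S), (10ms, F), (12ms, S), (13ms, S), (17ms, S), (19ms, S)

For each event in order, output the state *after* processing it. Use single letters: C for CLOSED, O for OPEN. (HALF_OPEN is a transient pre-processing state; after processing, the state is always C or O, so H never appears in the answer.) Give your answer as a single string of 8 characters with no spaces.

Answer: CCCCCCCC

Derivation:
State after each event:
  event#1 t=0ms outcome=S: state=CLOSED
  event#2 t=4ms outcome=S: state=CLOSED
  event#3 t=7ms outcome=S: state=CLOSED
  event#4 t=10ms outcome=F: state=CLOSED
  event#5 t=12ms outcome=S: state=CLOSED
  event#6 t=13ms outcome=S: state=CLOSED
  event#7 t=17ms outcome=S: state=CLOSED
  event#8 t=19ms outcome=S: state=CLOSED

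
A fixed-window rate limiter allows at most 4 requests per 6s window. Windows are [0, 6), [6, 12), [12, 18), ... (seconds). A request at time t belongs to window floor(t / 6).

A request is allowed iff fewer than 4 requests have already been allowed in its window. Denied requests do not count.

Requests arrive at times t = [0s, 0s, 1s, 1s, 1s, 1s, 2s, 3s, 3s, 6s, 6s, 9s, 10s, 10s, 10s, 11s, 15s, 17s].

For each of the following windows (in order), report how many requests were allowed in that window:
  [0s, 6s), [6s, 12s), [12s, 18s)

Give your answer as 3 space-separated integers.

Answer: 4 4 2

Derivation:
Processing requests:
  req#1 t=0s (window 0): ALLOW
  req#2 t=0s (window 0): ALLOW
  req#3 t=1s (window 0): ALLOW
  req#4 t=1s (window 0): ALLOW
  req#5 t=1s (window 0): DENY
  req#6 t=1s (window 0): DENY
  req#7 t=2s (window 0): DENY
  req#8 t=3s (window 0): DENY
  req#9 t=3s (window 0): DENY
  req#10 t=6s (window 1): ALLOW
  req#11 t=6s (window 1): ALLOW
  req#12 t=9s (window 1): ALLOW
  req#13 t=10s (window 1): ALLOW
  req#14 t=10s (window 1): DENY
  req#15 t=10s (window 1): DENY
  req#16 t=11s (window 1): DENY
  req#17 t=15s (window 2): ALLOW
  req#18 t=17s (window 2): ALLOW

Allowed counts by window: 4 4 2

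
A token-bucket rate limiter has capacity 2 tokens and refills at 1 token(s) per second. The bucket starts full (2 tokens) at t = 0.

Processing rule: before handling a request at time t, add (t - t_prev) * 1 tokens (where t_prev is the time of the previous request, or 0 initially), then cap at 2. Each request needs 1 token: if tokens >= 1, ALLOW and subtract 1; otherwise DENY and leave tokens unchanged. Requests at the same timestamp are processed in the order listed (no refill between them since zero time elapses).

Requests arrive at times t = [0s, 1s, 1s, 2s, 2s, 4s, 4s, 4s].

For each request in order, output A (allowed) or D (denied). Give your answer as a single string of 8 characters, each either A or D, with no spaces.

Simulating step by step:
  req#1 t=0s: ALLOW
  req#2 t=1s: ALLOW
  req#3 t=1s: ALLOW
  req#4 t=2s: ALLOW
  req#5 t=2s: DENY
  req#6 t=4s: ALLOW
  req#7 t=4s: ALLOW
  req#8 t=4s: DENY

Answer: AAAADAAD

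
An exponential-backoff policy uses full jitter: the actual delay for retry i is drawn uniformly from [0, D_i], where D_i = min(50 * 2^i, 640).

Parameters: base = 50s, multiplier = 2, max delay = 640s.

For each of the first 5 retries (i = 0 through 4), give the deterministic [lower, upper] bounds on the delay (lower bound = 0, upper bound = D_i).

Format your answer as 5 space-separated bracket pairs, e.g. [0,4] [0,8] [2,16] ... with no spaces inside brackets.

Computing bounds per retry:
  i=0: D_i=min(50*2^0,640)=50, bounds=[0,50]
  i=1: D_i=min(50*2^1,640)=100, bounds=[0,100]
  i=2: D_i=min(50*2^2,640)=200, bounds=[0,200]
  i=3: D_i=min(50*2^3,640)=400, bounds=[0,400]
  i=4: D_i=min(50*2^4,640)=640, bounds=[0,640]

Answer: [0,50] [0,100] [0,200] [0,400] [0,640]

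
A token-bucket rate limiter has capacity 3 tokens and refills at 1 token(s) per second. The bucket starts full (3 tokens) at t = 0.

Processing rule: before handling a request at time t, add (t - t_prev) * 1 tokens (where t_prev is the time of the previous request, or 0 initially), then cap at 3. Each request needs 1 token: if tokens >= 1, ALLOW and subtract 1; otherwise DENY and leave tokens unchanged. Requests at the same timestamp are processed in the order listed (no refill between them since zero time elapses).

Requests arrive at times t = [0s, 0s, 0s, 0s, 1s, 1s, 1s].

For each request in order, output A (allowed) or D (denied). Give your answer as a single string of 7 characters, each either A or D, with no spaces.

Simulating step by step:
  req#1 t=0s: ALLOW
  req#2 t=0s: ALLOW
  req#3 t=0s: ALLOW
  req#4 t=0s: DENY
  req#5 t=1s: ALLOW
  req#6 t=1s: DENY
  req#7 t=1s: DENY

Answer: AAADADD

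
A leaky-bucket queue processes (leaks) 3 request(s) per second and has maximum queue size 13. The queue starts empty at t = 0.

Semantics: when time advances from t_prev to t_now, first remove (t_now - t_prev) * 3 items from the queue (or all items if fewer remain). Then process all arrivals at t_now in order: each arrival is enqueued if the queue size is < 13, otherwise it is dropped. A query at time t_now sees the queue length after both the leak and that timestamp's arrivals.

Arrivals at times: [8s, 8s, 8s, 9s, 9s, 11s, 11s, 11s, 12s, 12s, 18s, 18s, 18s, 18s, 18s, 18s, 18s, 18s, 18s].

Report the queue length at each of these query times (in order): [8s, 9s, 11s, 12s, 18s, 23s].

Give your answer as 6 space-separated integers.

Answer: 3 2 3 2 9 0

Derivation:
Queue lengths at query times:
  query t=8s: backlog = 3
  query t=9s: backlog = 2
  query t=11s: backlog = 3
  query t=12s: backlog = 2
  query t=18s: backlog = 9
  query t=23s: backlog = 0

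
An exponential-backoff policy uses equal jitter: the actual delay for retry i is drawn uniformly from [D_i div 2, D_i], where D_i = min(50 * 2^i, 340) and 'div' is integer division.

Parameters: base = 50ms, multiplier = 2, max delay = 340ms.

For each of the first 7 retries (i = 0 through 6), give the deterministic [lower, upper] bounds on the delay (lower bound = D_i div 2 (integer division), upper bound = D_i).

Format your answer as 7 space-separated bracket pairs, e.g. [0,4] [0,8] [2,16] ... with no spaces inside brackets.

Answer: [25,50] [50,100] [100,200] [170,340] [170,340] [170,340] [170,340]

Derivation:
Computing bounds per retry:
  i=0: D_i=min(50*2^0,340)=50, bounds=[25,50]
  i=1: D_i=min(50*2^1,340)=100, bounds=[50,100]
  i=2: D_i=min(50*2^2,340)=200, bounds=[100,200]
  i=3: D_i=min(50*2^3,340)=340, bounds=[170,340]
  i=4: D_i=min(50*2^4,340)=340, bounds=[170,340]
  i=5: D_i=min(50*2^5,340)=340, bounds=[170,340]
  i=6: D_i=min(50*2^6,340)=340, bounds=[170,340]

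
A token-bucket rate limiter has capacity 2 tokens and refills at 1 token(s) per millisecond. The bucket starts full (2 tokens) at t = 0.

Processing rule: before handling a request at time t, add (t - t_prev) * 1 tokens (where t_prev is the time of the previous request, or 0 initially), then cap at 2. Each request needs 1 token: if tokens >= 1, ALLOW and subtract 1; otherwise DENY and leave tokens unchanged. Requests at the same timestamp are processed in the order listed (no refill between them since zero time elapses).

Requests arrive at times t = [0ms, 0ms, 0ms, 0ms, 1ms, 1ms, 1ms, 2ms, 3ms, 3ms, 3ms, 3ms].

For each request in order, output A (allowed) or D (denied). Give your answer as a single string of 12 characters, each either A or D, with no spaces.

Simulating step by step:
  req#1 t=0ms: ALLOW
  req#2 t=0ms: ALLOW
  req#3 t=0ms: DENY
  req#4 t=0ms: DENY
  req#5 t=1ms: ALLOW
  req#6 t=1ms: DENY
  req#7 t=1ms: DENY
  req#8 t=2ms: ALLOW
  req#9 t=3ms: ALLOW
  req#10 t=3ms: DENY
  req#11 t=3ms: DENY
  req#12 t=3ms: DENY

Answer: AADDADDAADDD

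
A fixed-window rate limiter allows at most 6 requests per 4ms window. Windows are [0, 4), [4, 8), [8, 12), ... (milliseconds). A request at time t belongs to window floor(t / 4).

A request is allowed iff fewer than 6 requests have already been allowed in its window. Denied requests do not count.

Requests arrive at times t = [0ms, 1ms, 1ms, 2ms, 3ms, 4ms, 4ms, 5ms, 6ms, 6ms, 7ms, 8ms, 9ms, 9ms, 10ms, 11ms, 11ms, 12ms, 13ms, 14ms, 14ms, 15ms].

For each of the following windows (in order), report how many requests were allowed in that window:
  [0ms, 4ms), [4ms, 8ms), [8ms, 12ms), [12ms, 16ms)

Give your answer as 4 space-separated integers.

Processing requests:
  req#1 t=0ms (window 0): ALLOW
  req#2 t=1ms (window 0): ALLOW
  req#3 t=1ms (window 0): ALLOW
  req#4 t=2ms (window 0): ALLOW
  req#5 t=3ms (window 0): ALLOW
  req#6 t=4ms (window 1): ALLOW
  req#7 t=4ms (window 1): ALLOW
  req#8 t=5ms (window 1): ALLOW
  req#9 t=6ms (window 1): ALLOW
  req#10 t=6ms (window 1): ALLOW
  req#11 t=7ms (window 1): ALLOW
  req#12 t=8ms (window 2): ALLOW
  req#13 t=9ms (window 2): ALLOW
  req#14 t=9ms (window 2): ALLOW
  req#15 t=10ms (window 2): ALLOW
  req#16 t=11ms (window 2): ALLOW
  req#17 t=11ms (window 2): ALLOW
  req#18 t=12ms (window 3): ALLOW
  req#19 t=13ms (window 3): ALLOW
  req#20 t=14ms (window 3): ALLOW
  req#21 t=14ms (window 3): ALLOW
  req#22 t=15ms (window 3): ALLOW

Allowed counts by window: 5 6 6 5

Answer: 5 6 6 5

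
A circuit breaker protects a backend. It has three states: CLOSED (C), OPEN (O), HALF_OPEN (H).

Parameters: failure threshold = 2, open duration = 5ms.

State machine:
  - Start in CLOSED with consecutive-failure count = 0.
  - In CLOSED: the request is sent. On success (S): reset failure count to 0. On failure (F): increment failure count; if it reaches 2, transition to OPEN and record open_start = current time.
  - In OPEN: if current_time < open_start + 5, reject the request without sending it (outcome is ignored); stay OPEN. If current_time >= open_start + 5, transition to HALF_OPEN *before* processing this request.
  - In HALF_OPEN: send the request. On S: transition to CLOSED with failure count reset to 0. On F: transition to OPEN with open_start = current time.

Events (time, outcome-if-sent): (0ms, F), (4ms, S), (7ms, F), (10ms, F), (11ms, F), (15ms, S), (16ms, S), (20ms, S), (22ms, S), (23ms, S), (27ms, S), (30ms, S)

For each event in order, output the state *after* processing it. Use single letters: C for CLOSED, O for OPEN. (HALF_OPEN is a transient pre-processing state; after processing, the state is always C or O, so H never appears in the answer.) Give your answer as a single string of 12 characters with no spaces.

Answer: CCCOOCCCCCCC

Derivation:
State after each event:
  event#1 t=0ms outcome=F: state=CLOSED
  event#2 t=4ms outcome=S: state=CLOSED
  event#3 t=7ms outcome=F: state=CLOSED
  event#4 t=10ms outcome=F: state=OPEN
  event#5 t=11ms outcome=F: state=OPEN
  event#6 t=15ms outcome=S: state=CLOSED
  event#7 t=16ms outcome=S: state=CLOSED
  event#8 t=20ms outcome=S: state=CLOSED
  event#9 t=22ms outcome=S: state=CLOSED
  event#10 t=23ms outcome=S: state=CLOSED
  event#11 t=27ms outcome=S: state=CLOSED
  event#12 t=30ms outcome=S: state=CLOSED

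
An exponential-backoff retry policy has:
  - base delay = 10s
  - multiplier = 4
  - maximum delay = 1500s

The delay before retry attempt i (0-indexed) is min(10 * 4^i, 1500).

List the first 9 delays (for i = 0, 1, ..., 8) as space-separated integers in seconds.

Computing each delay:
  i=0: min(10*4^0, 1500) = 10
  i=1: min(10*4^1, 1500) = 40
  i=2: min(10*4^2, 1500) = 160
  i=3: min(10*4^3, 1500) = 640
  i=4: min(10*4^4, 1500) = 1500
  i=5: min(10*4^5, 1500) = 1500
  i=6: min(10*4^6, 1500) = 1500
  i=7: min(10*4^7, 1500) = 1500
  i=8: min(10*4^8, 1500) = 1500

Answer: 10 40 160 640 1500 1500 1500 1500 1500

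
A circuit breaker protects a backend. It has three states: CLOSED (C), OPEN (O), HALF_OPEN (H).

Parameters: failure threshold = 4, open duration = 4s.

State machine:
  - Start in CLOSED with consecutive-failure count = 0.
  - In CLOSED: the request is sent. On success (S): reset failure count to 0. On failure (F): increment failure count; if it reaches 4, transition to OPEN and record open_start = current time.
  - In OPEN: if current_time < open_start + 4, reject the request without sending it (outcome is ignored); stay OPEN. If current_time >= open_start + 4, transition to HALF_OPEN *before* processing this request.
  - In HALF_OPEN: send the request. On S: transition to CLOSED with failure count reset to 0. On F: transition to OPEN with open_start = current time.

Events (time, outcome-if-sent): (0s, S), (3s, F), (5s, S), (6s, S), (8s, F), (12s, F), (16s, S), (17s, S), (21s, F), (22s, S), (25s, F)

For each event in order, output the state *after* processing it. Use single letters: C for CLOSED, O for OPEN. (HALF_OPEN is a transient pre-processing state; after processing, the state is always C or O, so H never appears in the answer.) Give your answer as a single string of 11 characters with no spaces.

State after each event:
  event#1 t=0s outcome=S: state=CLOSED
  event#2 t=3s outcome=F: state=CLOSED
  event#3 t=5s outcome=S: state=CLOSED
  event#4 t=6s outcome=S: state=CLOSED
  event#5 t=8s outcome=F: state=CLOSED
  event#6 t=12s outcome=F: state=CLOSED
  event#7 t=16s outcome=S: state=CLOSED
  event#8 t=17s outcome=S: state=CLOSED
  event#9 t=21s outcome=F: state=CLOSED
  event#10 t=22s outcome=S: state=CLOSED
  event#11 t=25s outcome=F: state=CLOSED

Answer: CCCCCCCCCCC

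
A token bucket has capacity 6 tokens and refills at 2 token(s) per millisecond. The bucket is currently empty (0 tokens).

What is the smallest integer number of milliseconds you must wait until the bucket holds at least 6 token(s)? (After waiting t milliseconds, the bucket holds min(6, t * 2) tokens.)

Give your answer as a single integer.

Need t * 2 >= 6, so t >= 6/2.
Smallest integer t = ceil(6/2) = 3.

Answer: 3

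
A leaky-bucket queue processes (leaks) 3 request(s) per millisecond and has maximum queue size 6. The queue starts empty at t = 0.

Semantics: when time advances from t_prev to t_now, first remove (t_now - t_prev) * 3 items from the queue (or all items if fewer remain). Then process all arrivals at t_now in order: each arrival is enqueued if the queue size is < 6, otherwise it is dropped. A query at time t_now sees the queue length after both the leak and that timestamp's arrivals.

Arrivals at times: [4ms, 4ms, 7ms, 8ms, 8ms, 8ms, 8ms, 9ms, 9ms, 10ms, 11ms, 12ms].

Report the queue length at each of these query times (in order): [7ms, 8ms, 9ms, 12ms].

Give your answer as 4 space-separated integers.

Queue lengths at query times:
  query t=7ms: backlog = 1
  query t=8ms: backlog = 4
  query t=9ms: backlog = 3
  query t=12ms: backlog = 1

Answer: 1 4 3 1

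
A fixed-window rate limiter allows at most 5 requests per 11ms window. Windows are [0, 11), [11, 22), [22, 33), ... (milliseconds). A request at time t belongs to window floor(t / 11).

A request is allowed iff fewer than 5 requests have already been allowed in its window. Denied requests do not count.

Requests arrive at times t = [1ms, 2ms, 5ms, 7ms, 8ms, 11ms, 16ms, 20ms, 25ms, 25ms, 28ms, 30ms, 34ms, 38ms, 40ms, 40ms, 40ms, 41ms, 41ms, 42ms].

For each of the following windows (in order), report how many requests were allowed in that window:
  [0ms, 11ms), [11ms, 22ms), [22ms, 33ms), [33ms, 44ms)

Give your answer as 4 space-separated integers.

Processing requests:
  req#1 t=1ms (window 0): ALLOW
  req#2 t=2ms (window 0): ALLOW
  req#3 t=5ms (window 0): ALLOW
  req#4 t=7ms (window 0): ALLOW
  req#5 t=8ms (window 0): ALLOW
  req#6 t=11ms (window 1): ALLOW
  req#7 t=16ms (window 1): ALLOW
  req#8 t=20ms (window 1): ALLOW
  req#9 t=25ms (window 2): ALLOW
  req#10 t=25ms (window 2): ALLOW
  req#11 t=28ms (window 2): ALLOW
  req#12 t=30ms (window 2): ALLOW
  req#13 t=34ms (window 3): ALLOW
  req#14 t=38ms (window 3): ALLOW
  req#15 t=40ms (window 3): ALLOW
  req#16 t=40ms (window 3): ALLOW
  req#17 t=40ms (window 3): ALLOW
  req#18 t=41ms (window 3): DENY
  req#19 t=41ms (window 3): DENY
  req#20 t=42ms (window 3): DENY

Allowed counts by window: 5 3 4 5

Answer: 5 3 4 5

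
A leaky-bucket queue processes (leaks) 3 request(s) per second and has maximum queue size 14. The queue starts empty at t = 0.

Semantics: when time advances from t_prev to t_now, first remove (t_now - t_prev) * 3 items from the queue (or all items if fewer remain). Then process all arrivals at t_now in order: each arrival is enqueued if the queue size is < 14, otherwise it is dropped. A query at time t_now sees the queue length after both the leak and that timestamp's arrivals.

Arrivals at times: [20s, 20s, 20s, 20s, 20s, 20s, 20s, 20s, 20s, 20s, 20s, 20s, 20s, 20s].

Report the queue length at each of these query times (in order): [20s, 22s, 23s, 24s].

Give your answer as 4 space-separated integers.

Answer: 14 8 5 2

Derivation:
Queue lengths at query times:
  query t=20s: backlog = 14
  query t=22s: backlog = 8
  query t=23s: backlog = 5
  query t=24s: backlog = 2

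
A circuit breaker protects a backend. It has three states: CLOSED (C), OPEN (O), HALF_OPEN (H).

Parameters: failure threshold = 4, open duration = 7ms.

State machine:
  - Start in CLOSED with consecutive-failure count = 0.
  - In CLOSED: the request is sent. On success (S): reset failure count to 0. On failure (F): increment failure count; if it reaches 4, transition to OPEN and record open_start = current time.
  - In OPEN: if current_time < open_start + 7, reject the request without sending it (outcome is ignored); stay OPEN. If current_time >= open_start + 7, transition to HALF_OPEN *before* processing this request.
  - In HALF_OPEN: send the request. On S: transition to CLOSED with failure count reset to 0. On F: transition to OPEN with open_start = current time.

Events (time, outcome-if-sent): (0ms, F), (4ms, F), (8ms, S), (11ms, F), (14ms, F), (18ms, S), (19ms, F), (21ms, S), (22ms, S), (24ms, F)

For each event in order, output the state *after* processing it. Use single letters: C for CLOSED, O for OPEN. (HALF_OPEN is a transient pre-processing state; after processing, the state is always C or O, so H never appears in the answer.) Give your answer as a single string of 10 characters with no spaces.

State after each event:
  event#1 t=0ms outcome=F: state=CLOSED
  event#2 t=4ms outcome=F: state=CLOSED
  event#3 t=8ms outcome=S: state=CLOSED
  event#4 t=11ms outcome=F: state=CLOSED
  event#5 t=14ms outcome=F: state=CLOSED
  event#6 t=18ms outcome=S: state=CLOSED
  event#7 t=19ms outcome=F: state=CLOSED
  event#8 t=21ms outcome=S: state=CLOSED
  event#9 t=22ms outcome=S: state=CLOSED
  event#10 t=24ms outcome=F: state=CLOSED

Answer: CCCCCCCCCC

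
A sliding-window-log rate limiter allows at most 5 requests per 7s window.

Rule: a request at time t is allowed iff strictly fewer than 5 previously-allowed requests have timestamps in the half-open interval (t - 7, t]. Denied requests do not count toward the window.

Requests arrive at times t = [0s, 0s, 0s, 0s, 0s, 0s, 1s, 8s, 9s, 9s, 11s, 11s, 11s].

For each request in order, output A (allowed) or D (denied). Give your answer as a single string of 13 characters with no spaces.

Tracking allowed requests in the window:
  req#1 t=0s: ALLOW
  req#2 t=0s: ALLOW
  req#3 t=0s: ALLOW
  req#4 t=0s: ALLOW
  req#5 t=0s: ALLOW
  req#6 t=0s: DENY
  req#7 t=1s: DENY
  req#8 t=8s: ALLOW
  req#9 t=9s: ALLOW
  req#10 t=9s: ALLOW
  req#11 t=11s: ALLOW
  req#12 t=11s: ALLOW
  req#13 t=11s: DENY

Answer: AAAAADDAAAAAD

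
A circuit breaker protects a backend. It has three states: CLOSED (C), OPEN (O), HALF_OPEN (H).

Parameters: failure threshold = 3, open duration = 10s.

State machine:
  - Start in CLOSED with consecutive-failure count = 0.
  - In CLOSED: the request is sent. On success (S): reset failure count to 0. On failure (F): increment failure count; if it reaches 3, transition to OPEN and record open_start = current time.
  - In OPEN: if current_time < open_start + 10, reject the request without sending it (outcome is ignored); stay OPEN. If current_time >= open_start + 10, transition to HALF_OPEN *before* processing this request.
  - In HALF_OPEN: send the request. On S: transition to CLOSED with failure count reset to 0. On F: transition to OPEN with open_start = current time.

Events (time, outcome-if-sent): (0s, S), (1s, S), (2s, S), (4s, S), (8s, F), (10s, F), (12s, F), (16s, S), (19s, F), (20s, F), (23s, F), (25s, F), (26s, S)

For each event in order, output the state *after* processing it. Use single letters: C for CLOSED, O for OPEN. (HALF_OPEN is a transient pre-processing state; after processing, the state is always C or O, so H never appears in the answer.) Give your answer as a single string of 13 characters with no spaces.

Answer: CCCCCCOOOOOOO

Derivation:
State after each event:
  event#1 t=0s outcome=S: state=CLOSED
  event#2 t=1s outcome=S: state=CLOSED
  event#3 t=2s outcome=S: state=CLOSED
  event#4 t=4s outcome=S: state=CLOSED
  event#5 t=8s outcome=F: state=CLOSED
  event#6 t=10s outcome=F: state=CLOSED
  event#7 t=12s outcome=F: state=OPEN
  event#8 t=16s outcome=S: state=OPEN
  event#9 t=19s outcome=F: state=OPEN
  event#10 t=20s outcome=F: state=OPEN
  event#11 t=23s outcome=F: state=OPEN
  event#12 t=25s outcome=F: state=OPEN
  event#13 t=26s outcome=S: state=OPEN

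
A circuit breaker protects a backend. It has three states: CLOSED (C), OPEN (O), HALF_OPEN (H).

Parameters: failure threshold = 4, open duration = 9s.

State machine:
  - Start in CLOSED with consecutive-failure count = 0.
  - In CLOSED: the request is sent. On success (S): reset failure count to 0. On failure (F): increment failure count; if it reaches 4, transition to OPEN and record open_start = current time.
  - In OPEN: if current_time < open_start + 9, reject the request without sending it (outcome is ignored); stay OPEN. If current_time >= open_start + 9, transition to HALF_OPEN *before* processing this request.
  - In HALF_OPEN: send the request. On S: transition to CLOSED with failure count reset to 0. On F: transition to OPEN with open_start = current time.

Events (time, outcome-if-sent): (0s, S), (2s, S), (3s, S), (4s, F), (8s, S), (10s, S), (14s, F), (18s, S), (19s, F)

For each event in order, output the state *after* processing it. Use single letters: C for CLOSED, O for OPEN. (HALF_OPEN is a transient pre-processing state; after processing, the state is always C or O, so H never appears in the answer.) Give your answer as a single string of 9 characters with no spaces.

State after each event:
  event#1 t=0s outcome=S: state=CLOSED
  event#2 t=2s outcome=S: state=CLOSED
  event#3 t=3s outcome=S: state=CLOSED
  event#4 t=4s outcome=F: state=CLOSED
  event#5 t=8s outcome=S: state=CLOSED
  event#6 t=10s outcome=S: state=CLOSED
  event#7 t=14s outcome=F: state=CLOSED
  event#8 t=18s outcome=S: state=CLOSED
  event#9 t=19s outcome=F: state=CLOSED

Answer: CCCCCCCCC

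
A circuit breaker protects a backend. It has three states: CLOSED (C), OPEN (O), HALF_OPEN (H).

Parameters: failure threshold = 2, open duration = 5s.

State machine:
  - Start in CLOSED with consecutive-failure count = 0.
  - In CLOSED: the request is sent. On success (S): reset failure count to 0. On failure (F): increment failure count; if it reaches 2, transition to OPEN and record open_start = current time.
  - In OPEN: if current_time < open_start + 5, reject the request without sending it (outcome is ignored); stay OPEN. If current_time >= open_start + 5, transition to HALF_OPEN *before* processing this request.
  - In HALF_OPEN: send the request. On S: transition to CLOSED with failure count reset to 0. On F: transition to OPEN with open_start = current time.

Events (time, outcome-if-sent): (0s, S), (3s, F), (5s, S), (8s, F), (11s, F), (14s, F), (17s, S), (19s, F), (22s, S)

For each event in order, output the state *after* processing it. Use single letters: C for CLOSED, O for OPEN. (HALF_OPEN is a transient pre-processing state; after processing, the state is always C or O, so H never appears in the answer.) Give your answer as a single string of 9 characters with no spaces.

State after each event:
  event#1 t=0s outcome=S: state=CLOSED
  event#2 t=3s outcome=F: state=CLOSED
  event#3 t=5s outcome=S: state=CLOSED
  event#4 t=8s outcome=F: state=CLOSED
  event#5 t=11s outcome=F: state=OPEN
  event#6 t=14s outcome=F: state=OPEN
  event#7 t=17s outcome=S: state=CLOSED
  event#8 t=19s outcome=F: state=CLOSED
  event#9 t=22s outcome=S: state=CLOSED

Answer: CCCCOOCCC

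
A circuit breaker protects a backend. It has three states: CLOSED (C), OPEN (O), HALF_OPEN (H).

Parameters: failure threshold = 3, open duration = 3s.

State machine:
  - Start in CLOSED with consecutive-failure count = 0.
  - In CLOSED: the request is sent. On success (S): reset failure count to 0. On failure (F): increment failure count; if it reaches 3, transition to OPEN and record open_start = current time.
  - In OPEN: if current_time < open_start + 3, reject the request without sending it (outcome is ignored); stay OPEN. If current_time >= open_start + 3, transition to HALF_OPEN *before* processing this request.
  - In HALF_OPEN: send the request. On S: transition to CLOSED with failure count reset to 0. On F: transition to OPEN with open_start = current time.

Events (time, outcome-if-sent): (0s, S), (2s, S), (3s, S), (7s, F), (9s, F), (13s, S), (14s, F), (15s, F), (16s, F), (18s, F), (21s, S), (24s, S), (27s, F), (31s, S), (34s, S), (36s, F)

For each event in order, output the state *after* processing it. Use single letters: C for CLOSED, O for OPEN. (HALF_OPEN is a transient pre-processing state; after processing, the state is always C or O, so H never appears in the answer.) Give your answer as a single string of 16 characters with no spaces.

Answer: CCCCCCCCOOCCCCCC

Derivation:
State after each event:
  event#1 t=0s outcome=S: state=CLOSED
  event#2 t=2s outcome=S: state=CLOSED
  event#3 t=3s outcome=S: state=CLOSED
  event#4 t=7s outcome=F: state=CLOSED
  event#5 t=9s outcome=F: state=CLOSED
  event#6 t=13s outcome=S: state=CLOSED
  event#7 t=14s outcome=F: state=CLOSED
  event#8 t=15s outcome=F: state=CLOSED
  event#9 t=16s outcome=F: state=OPEN
  event#10 t=18s outcome=F: state=OPEN
  event#11 t=21s outcome=S: state=CLOSED
  event#12 t=24s outcome=S: state=CLOSED
  event#13 t=27s outcome=F: state=CLOSED
  event#14 t=31s outcome=S: state=CLOSED
  event#15 t=34s outcome=S: state=CLOSED
  event#16 t=36s outcome=F: state=CLOSED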